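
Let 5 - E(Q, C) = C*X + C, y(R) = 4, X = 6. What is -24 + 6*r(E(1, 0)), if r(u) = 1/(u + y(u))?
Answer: -70/3 ≈ -23.333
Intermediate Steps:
E(Q, C) = 5 - 7*C (E(Q, C) = 5 - (C*6 + C) = 5 - (6*C + C) = 5 - 7*C)
r(u) = 1/(4 + u) (r(u) = 1/(u + 4) = 1/(4 + u))
-24 + 6*r(E(1, 0)) = -24 + 6/(4 + (5 - 7*0)) = -24 + 6/(4 + (5 + 0)) = -24 + 6/(4 + 5) = -24 + 6/9 = -24 + 6*(1/9) = -24 + 2/3 = -70/3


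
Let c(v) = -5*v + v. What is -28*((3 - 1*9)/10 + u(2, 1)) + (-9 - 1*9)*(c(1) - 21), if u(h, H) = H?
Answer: 2194/5 ≈ 438.80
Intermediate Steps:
c(v) = -4*v
-28*((3 - 1*9)/10 + u(2, 1)) + (-9 - 1*9)*(c(1) - 21) = -28*((3 - 1*9)/10 + 1) + (-9 - 1*9)*(-4*1 - 21) = -28*((3 - 9)*(1/10) + 1) + (-9 - 9)*(-4 - 21) = -28*(-6*1/10 + 1) - 18*(-25) = -28*(-3/5 + 1) + 450 = -28*2/5 + 450 = -56/5 + 450 = 2194/5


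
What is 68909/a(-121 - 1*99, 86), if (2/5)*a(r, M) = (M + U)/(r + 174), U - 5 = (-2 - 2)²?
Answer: -6339628/535 ≈ -11850.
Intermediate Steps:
U = 21 (U = 5 + (-2 - 2)² = 5 + (-4)² = 5 + 16 = 21)
a(r, M) = 5*(21 + M)/(2*(174 + r)) (a(r, M) = 5*((M + 21)/(r + 174))/2 = 5*((21 + M)/(174 + r))/2 = 5*(21 + M)/(2*(174 + r)))
68909/a(-121 - 1*99, 86) = 68909/((5*(21 + 86)/(2*(174 + (-121 - 1*99))))) = 68909/(((5/2)*107/(174 + (-121 - 99)))) = 68909/(((5/2)*107/(174 - 220))) = 68909/(((5/2)*107/(-46))) = 68909/(((5/2)*(-1/46)*107)) = 68909/(-535/92) = 68909*(-92/535) = -6339628/535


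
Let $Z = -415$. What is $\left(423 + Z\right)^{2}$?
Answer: $64$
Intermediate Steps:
$\left(423 + Z\right)^{2} = \left(423 - 415\right)^{2} = 8^{2} = 64$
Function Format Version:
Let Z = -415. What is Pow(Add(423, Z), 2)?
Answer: 64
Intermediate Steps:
Pow(Add(423, Z), 2) = Pow(Add(423, -415), 2) = Pow(8, 2) = 64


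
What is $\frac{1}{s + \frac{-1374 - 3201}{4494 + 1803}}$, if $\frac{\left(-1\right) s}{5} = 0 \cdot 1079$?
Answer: $- \frac{2099}{1525} \approx -1.3764$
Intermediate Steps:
$s = 0$ ($s = - 5 \cdot 0 \cdot 1079 = \left(-5\right) 0 = 0$)
$\frac{1}{s + \frac{-1374 - 3201}{4494 + 1803}} = \frac{1}{0 + \frac{-1374 - 3201}{4494 + 1803}} = \frac{1}{0 - \frac{4575}{6297}} = \frac{1}{0 - \frac{1525}{2099}} = \frac{1}{- \frac{1525}{2099}} = - \frac{2099}{1525}$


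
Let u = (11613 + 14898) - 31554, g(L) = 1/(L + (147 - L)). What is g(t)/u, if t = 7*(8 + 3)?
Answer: -1/741321 ≈ -1.3489e-6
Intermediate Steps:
t = 77 (t = 7*11 = 77)
g(L) = 1/147
u = -5043 (u = 26511 - 31554 = -5043)
g(t)/u = (1/147)/(-5043) = (1/147)*(-1/5043) = -1/741321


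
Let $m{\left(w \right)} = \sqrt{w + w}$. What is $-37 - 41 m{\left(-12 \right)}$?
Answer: $-37 - 82 i \sqrt{6} \approx -37.0 - 200.86 i$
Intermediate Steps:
$m{\left(w \right)} = \sqrt{2} \sqrt{w}$ ($m{\left(w \right)} = \sqrt{2 w} = \sqrt{2} \sqrt{w}$)
$-37 - 41 m{\left(-12 \right)} = -37 - 41 \sqrt{2} \sqrt{-12} = -37 - 41 \sqrt{2} \cdot 2 i \sqrt{3} = -37 - 41 \cdot 2 i \sqrt{6} = -37 - 82 i \sqrt{6}$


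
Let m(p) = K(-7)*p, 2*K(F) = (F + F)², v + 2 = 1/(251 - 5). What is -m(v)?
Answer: 24059/123 ≈ 195.60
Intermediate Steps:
v = -491/246 (v = -2 + 1/(251 - 5) = -2 + 1/246 = -491/246 ≈ -1.9959)
K(F) = 2*F² (K(F) = (F + F)²/2 = (2*F)²/2 = (4*F²)/2 = 2*F²)
m(p) = 98*p (m(p) = (2*(-7)²)*p = (2*49)*p = 98*p)
-m(v) = -98*(-491)/246 = -1*(-24059/123) = 24059/123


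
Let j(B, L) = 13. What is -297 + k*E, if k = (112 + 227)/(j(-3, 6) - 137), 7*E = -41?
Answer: -243897/868 ≈ -280.99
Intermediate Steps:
E = -41/7 (E = (1/7)*(-41) = -41/7 ≈ -5.8571)
k = -339/124 (k = (112 + 227)/(13 - 137) = 339/(-124) = 339*(-1/124) = -339/124 ≈ -2.7339)
-297 + k*E = -297 - 339/124*(-41/7) = -297 + 13899/868 = -243897/868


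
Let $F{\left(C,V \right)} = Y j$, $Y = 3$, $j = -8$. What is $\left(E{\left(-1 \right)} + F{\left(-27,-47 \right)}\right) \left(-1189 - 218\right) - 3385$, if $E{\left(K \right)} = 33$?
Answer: $-16048$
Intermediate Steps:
$F{\left(C,V \right)} = -24$ ($F{\left(C,V \right)} = 3 \left(-8\right) = -24$)
$\left(E{\left(-1 \right)} + F{\left(-27,-47 \right)}\right) \left(-1189 - 218\right) - 3385 = \left(33 - 24\right) \left(-1189 - 218\right) - 3385 = 9 \left(-1407\right) - 3385 = -12663 - 3385 = -16048$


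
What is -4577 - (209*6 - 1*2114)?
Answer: -3717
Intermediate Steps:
-4577 - (209*6 - 1*2114) = -4577 - (1254 - 2114) = -4577 - 1*(-860) = -4577 + 860 = -3717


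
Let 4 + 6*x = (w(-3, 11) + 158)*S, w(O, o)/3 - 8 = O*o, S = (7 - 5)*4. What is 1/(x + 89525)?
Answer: 1/89635 ≈ 1.1156e-5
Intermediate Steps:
S = 8 (S = 2*4 = 8)
w(O, o) = 24 + 3*O*o (w(O, o) = 24 + 3*(O*o) = 24 + 3*O*o)
x = 110 (x = -2/3 + (((24 + 3*(-3)*11) + 158)*8)/6 = -2/3 + (((24 - 99) + 158)*8)/6 = -2/3 + ((-75 + 158)*8)/6 = -2/3 + (83*8)/6 = -2/3 + (1/6)*664 = -2/3 + 332/3 = 110)
1/(x + 89525) = 1/(110 + 89525) = 1/89635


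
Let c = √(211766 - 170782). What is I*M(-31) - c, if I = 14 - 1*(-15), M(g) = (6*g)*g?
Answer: 167214 - 2*√10246 ≈ 1.6701e+5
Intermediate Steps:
c = 2*√10246 (c = √40984 = 2*√10246 ≈ 202.45)
M(g) = 6*g²
I = 29 (I = 14 + 15 = 29)
I*M(-31) - c = 29*(6*(-31)²) - 2*√10246 = 29*(6*961) - 2*√10246 = 29*5766 - 2*√10246 = 167214 - 2*√10246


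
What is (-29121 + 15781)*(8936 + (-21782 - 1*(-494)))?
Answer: 164775680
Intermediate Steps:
(-29121 + 15781)*(8936 + (-21782 - 1*(-494))) = -13340*(8936 + (-21782 + 494)) = -13340*(8936 - 21288) = -13340*(-12352) = 164775680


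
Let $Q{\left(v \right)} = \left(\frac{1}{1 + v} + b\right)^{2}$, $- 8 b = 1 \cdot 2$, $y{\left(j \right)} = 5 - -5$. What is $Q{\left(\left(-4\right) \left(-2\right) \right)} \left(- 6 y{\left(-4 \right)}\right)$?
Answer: $- \frac{125}{108} \approx -1.1574$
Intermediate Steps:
$y{\left(j \right)} = 10$ ($y{\left(j \right)} = 5 + 5 = 10$)
$b = - \frac{1}{4}$ ($b = - \frac{1 \cdot 2}{8} = \left(- \frac{1}{8}\right) 2 = - \frac{1}{4} \approx -0.25$)
$Q{\left(v \right)} = \left(- \frac{1}{4} + \frac{1}{1 + v}\right)^{2}$ ($Q{\left(v \right)} = \left(\frac{1}{1 + v} - \frac{1}{4}\right)^{2} = \left(- \frac{1}{4} + \frac{1}{1 + v}\right)^{2}$)
$Q{\left(\left(-4\right) \left(-2\right) \right)} \left(- 6 y{\left(-4 \right)}\right) = \frac{\left(-3 - -8\right)^{2}}{16 \left(1 - -8\right)^{2}} \left(\left(-6\right) 10\right) = \frac{\left(-3 + 8\right)^{2}}{16 \left(1 + 8\right)^{2}} \left(-60\right) = \frac{5^{2}}{16 \cdot 81} \left(-60\right) = \frac{1}{16} \cdot \frac{1}{81} \cdot 25 \left(-60\right) = \frac{25}{1296} \left(-60\right) = - \frac{125}{108}$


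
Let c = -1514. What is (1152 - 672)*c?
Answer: -726720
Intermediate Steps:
(1152 - 672)*c = (1152 - 672)*(-1514) = 480*(-1514) = -726720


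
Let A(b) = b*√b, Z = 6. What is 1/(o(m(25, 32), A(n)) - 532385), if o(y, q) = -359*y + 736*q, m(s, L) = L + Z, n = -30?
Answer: I/(3*(-182009*I + 7360*√30)) ≈ -1.7458e-6 + 3.8666e-7*I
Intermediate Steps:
A(b) = b^(3/2)
m(s, L) = 6 + L (m(s, L) = L + 6 = 6 + L)
1/(o(m(25, 32), A(n)) - 532385) = 1/((-359*(6 + 32) + 736*(-30)^(3/2)) - 532385) = 1/((-359*38 + 736*(-30*I*√30)) - 532385) = 1/((-13642 - 22080*I*√30) - 532385) = 1/(-546027 - 22080*I*√30)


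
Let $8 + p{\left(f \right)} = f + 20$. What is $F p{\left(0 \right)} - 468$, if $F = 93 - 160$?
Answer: $-1272$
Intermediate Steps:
$p{\left(f \right)} = 12 + f$ ($p{\left(f \right)} = -8 + \left(f + 20\right) = -8 + \left(20 + f\right) = 12 + f$)
$F = -67$
$F p{\left(0 \right)} - 468 = - 67 \left(12 + 0\right) - 468 = \left(-67\right) 12 - 468 = -804 - 468 = -1272$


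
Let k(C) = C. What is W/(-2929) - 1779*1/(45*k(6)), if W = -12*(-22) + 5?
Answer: -1761107/263610 ≈ -6.6807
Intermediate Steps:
W = 269 (W = 264 + 5 = 269)
W/(-2929) - 1779*1/(45*k(6)) = 269/(-2929) - 1779/((9*6)*5) = 269*(-1/2929) - 1779/(54*5) = -269/2929 - 1779/270 = -269/2929 - 1779*1/270 = -269/2929 - 593/90 = -1761107/263610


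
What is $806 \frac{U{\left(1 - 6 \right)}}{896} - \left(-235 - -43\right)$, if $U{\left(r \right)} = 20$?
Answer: $\frac{23519}{112} \approx 209.99$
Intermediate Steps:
$806 \frac{U{\left(1 - 6 \right)}}{896} - \left(-235 - -43\right) = 806 \cdot \frac{20}{896} - \left(-235 - -43\right) = 806 \cdot 20 \cdot \frac{1}{896} - \left(-235 + 43\right) = 806 \cdot \frac{5}{224} - -192 = \frac{2015}{112} + 192 = \frac{23519}{112}$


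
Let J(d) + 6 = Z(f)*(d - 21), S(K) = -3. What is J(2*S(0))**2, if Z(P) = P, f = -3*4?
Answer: 101124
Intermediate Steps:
f = -12
J(d) = 246 - 12*d (J(d) = -6 - 12*(d - 21) = -6 - 12*(-21 + d) = -6 + (252 - 12*d) = 246 - 12*d)
J(2*S(0))**2 = (246 - 24*(-3))**2 = (246 - 12*(-6))**2 = (246 + 72)**2 = 318**2 = 101124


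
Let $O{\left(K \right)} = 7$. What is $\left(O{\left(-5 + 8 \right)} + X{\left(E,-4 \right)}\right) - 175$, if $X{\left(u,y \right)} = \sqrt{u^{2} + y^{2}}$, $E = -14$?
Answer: $-168 + 2 \sqrt{53} \approx -153.44$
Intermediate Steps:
$\left(O{\left(-5 + 8 \right)} + X{\left(E,-4 \right)}\right) - 175 = \left(7 + \sqrt{\left(-14\right)^{2} + \left(-4\right)^{2}}\right) - 175 = \left(7 + \sqrt{196 + 16}\right) - 175 = \left(7 + \sqrt{212}\right) - 175 = \left(7 + 2 \sqrt{53}\right) - 175 = -168 + 2 \sqrt{53}$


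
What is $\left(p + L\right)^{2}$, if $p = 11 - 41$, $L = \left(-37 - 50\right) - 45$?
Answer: $26244$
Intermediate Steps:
$L = -132$ ($L = -87 - 45 = -132$)
$p = -30$
$\left(p + L\right)^{2} = \left(-30 - 132\right)^{2} = \left(-162\right)^{2} = 26244$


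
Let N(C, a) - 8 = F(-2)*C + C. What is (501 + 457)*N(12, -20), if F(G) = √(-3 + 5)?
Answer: 19160 + 11496*√2 ≈ 35418.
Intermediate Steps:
F(G) = √2
N(C, a) = 8 + C + C*√2 (N(C, a) = 8 + (√2*C + C) = 8 + (C*√2 + C) = 8 + (C + C*√2) = 8 + C + C*√2)
(501 + 457)*N(12, -20) = (501 + 457)*(8 + 12 + 12*√2) = 958*(20 + 12*√2) = 19160 + 11496*√2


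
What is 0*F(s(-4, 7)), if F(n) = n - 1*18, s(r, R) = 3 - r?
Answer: 0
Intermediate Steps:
F(n) = -18 + n (F(n) = n - 18 = -18 + n)
0*F(s(-4, 7)) = 0*(-18 + (3 - 1*(-4))) = 0*(-18 + (3 + 4)) = 0*(-18 + 7) = 0*(-11) = 0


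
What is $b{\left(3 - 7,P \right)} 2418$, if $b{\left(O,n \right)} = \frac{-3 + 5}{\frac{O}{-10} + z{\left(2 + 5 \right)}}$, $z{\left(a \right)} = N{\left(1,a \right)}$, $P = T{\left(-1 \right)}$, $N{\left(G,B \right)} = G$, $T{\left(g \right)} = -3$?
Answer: $\frac{24180}{7} \approx 3454.3$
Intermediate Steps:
$P = -3$
$z{\left(a \right)} = 1$
$b{\left(O,n \right)} = \frac{2}{1 - \frac{O}{10}}$ ($b{\left(O,n \right)} = \frac{-3 + 5}{\frac{O}{-10} + 1} = \frac{2}{O \left(- \frac{1}{10}\right) + 1} = \frac{2}{- \frac{O}{10} + 1} = \frac{2}{1 - \frac{O}{10}}$)
$b{\left(3 - 7,P \right)} 2418 = - \frac{20}{-10 + \left(3 - 7\right)} 2418 = - \frac{20}{-10 - 4} \cdot 2418 = - \frac{20}{-14} \cdot 2418 = \left(-20\right) \left(- \frac{1}{14}\right) 2418 = \frac{10}{7} \cdot 2418 = \frac{24180}{7}$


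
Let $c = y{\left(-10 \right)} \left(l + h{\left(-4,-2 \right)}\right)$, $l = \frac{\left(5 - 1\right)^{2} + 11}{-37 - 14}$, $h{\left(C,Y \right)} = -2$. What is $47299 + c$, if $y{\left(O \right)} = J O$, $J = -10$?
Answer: $\frac{799783}{17} \approx 47046.0$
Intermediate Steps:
$l = - \frac{9}{17}$ ($l = \frac{4^{2} + 11}{-51} = \left(16 + 11\right) \left(- \frac{1}{51}\right) = 27 \left(- \frac{1}{51}\right) = - \frac{9}{17} \approx -0.52941$)
$y{\left(O \right)} = - 10 O$
$c = - \frac{4300}{17}$ ($c = \left(-10\right) \left(-10\right) \left(- \frac{9}{17} - 2\right) = 100 \left(- \frac{43}{17}\right) = - \frac{4300}{17} \approx -252.94$)
$47299 + c = 47299 - \frac{4300}{17} = \frac{799783}{17}$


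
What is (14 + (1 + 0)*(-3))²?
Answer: 121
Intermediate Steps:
(14 + (1 + 0)*(-3))² = (14 + 1*(-3))² = (14 - 3)² = 11² = 121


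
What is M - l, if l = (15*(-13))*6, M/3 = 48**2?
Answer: 8082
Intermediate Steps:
M = 6912 (M = 3*48**2 = 3*2304 = 6912)
l = -1170 (l = -195*6 = -1170)
M - l = 6912 - 1*(-1170) = 6912 + 1170 = 8082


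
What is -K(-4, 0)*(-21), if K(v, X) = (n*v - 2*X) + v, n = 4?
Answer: -420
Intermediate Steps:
K(v, X) = -2*X + 5*v (K(v, X) = (4*v - 2*X) + v = (-2*X + 4*v) + v = -2*X + 5*v)
-K(-4, 0)*(-21) = -(-2*0 + 5*(-4))*(-21) = -(0 - 20)*(-21) = -1*(-20)*(-21) = 20*(-21) = -420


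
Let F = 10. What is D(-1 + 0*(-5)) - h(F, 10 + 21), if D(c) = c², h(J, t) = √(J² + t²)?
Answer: 1 - √1061 ≈ -31.573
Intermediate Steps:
D(-1 + 0*(-5)) - h(F, 10 + 21) = (-1 + 0*(-5))² - √(10² + (10 + 21)²) = (-1 + 0)² - √(100 + 31²) = (-1)² - √(100 + 961) = 1 - √1061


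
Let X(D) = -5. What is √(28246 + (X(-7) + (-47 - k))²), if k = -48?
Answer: √28262 ≈ 168.11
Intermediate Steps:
√(28246 + (X(-7) + (-47 - k))²) = √(28246 + (-5 + (-47 - 1*(-48)))²) = √(28246 + (-5 + (-47 + 48))²) = √(28246 + (-5 + 1)²) = √(28246 + (-4)²) = √(28246 + 16) = √28262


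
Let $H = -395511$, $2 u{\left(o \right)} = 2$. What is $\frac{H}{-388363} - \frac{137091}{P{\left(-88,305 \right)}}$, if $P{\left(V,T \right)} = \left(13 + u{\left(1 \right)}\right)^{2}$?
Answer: $- \frac{53163551877}{76119148} \approx -698.43$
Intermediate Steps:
$u{\left(o \right)} = 1$ ($u{\left(o \right)} = \frac{1}{2} \cdot 2 = 1$)
$P{\left(V,T \right)} = 196$ ($P{\left(V,T \right)} = \left(13 + 1\right)^{2} = 14^{2} = 196$)
$\frac{H}{-388363} - \frac{137091}{P{\left(-88,305 \right)}} = - \frac{395511}{-388363} - \frac{137091}{196} = \left(-395511\right) \left(- \frac{1}{388363}\right) - \frac{137091}{196} = \frac{395511}{388363} - \frac{137091}{196} = - \frac{53163551877}{76119148}$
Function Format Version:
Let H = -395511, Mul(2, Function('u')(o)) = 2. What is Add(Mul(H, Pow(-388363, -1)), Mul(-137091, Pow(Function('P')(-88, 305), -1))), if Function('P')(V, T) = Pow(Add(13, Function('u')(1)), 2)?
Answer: Rational(-53163551877, 76119148) ≈ -698.43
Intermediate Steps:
Function('u')(o) = 1 (Function('u')(o) = Mul(Rational(1, 2), 2) = 1)
Function('P')(V, T) = 196 (Function('P')(V, T) = Pow(Add(13, 1), 2) = Pow(14, 2) = 196)
Add(Mul(H, Pow(-388363, -1)), Mul(-137091, Pow(Function('P')(-88, 305), -1))) = Add(Mul(-395511, Pow(-388363, -1)), Mul(-137091, Pow(196, -1))) = Add(Mul(-395511, Rational(-1, 388363)), Mul(-137091, Rational(1, 196))) = Add(Rational(395511, 388363), Rational(-137091, 196)) = Rational(-53163551877, 76119148)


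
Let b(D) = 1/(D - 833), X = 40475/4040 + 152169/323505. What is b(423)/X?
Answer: -8713068/37470248869 ≈ -0.00023253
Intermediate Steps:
X = 913908509/87130680 (X = 40475*(1/4040) + 152169*(1/323505) = 8095/808 + 50723/107835 = 913908509/87130680 ≈ 10.489)
b(D) = 1/(-833 + D)
b(423)/X = 1/((-833 + 423)*(913908509/87130680)) = (87130680/913908509)/(-410) = -1/410*87130680/913908509 = -8713068/37470248869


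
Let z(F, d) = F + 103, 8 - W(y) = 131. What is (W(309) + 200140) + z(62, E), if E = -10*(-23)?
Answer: 200182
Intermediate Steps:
W(y) = -123 (W(y) = 8 - 1*131 = 8 - 131 = -123)
E = 230
z(F, d) = 103 + F
(W(309) + 200140) + z(62, E) = (-123 + 200140) + (103 + 62) = 200017 + 165 = 200182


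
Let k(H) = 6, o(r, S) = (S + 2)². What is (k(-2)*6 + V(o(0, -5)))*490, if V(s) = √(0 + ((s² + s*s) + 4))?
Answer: 17640 + 490*√166 ≈ 23953.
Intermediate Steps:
o(r, S) = (2 + S)²
V(s) = √(4 + 2*s²) (V(s) = √(0 + ((s² + s²) + 4)) = √(0 + (2*s² + 4)) = √(0 + (4 + 2*s²)) = √(4 + 2*s²))
(k(-2)*6 + V(o(0, -5)))*490 = (6*6 + √(4 + 2*((2 - 5)²)²))*490 = (36 + √(4 + 2*((-3)²)²))*490 = (36 + √(4 + 2*9²))*490 = (36 + √(4 + 2*81))*490 = (36 + √(4 + 162))*490 = (36 + √166)*490 = 17640 + 490*√166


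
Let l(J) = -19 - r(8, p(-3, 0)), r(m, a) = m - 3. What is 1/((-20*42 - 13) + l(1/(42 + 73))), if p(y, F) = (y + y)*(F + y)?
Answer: -1/877 ≈ -0.0011403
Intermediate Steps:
p(y, F) = 2*y*(F + y) (p(y, F) = (2*y)*(F + y) = 2*y*(F + y))
r(m, a) = -3 + m
l(J) = -24 (l(J) = -19 - (-3 + 8) = -19 - 1*5 = -19 - 5 = -24)
1/((-20*42 - 13) + l(1/(42 + 73))) = 1/((-20*42 - 13) - 24) = 1/((-840 - 13) - 24) = 1/(-853 - 24) = 1/(-877) = -1/877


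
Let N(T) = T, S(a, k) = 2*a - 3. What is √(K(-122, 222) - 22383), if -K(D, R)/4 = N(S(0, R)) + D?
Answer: I*√21883 ≈ 147.93*I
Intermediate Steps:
S(a, k) = -3 + 2*a
K(D, R) = 12 - 4*D (K(D, R) = -4*((-3 + 2*0) + D) = -4*((-3 + 0) + D) = -4*(-3 + D) = 12 - 4*D)
√(K(-122, 222) - 22383) = √((12 - 4*(-122)) - 22383) = √((12 + 488) - 22383) = √(500 - 22383) = √(-21883) = I*√21883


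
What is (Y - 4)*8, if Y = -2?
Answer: -48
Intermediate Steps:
(Y - 4)*8 = (-2 - 4)*8 = -6*8 = -48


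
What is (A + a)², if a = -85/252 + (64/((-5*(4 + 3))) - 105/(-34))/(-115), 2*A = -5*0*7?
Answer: 15018747601/123833610000 ≈ 0.12128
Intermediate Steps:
A = 0 (A = (-5*0*7)/2 = (0*7)/2 = (½)*0 = 0)
a = -122551/351900 (a = -85*1/252 + (64/((-5*7)) - 105*(-1/34))*(-1/115) = -85/252 + (64/(-35) + 105/34)*(-1/115) = -85/252 + (64*(-1/35) + 105/34)*(-1/115) = -85/252 + (-64/35 + 105/34)*(-1/115) = -85/252 + (1499/1190)*(-1/115) = -85/252 - 1499/136850 = -122551/351900 ≈ -0.34826)
(A + a)² = (0 - 122551/351900)² = (-122551/351900)² = 15018747601/123833610000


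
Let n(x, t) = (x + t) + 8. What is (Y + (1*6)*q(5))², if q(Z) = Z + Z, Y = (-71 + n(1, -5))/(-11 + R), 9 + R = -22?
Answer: 6692569/1764 ≈ 3794.0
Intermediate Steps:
n(x, t) = 8 + t + x (n(x, t) = (t + x) + 8 = 8 + t + x)
R = -31 (R = -9 - 22 = -31)
Y = 67/42 (Y = (-71 + (8 - 5 + 1))/(-11 - 31) = (-71 + 4)/(-42) = -67*(-1/42) = 67/42 ≈ 1.5952)
q(Z) = 2*Z
(Y + (1*6)*q(5))² = (67/42 + (1*6)*(2*5))² = (67/42 + 6*10)² = (67/42 + 60)² = (2587/42)² = 6692569/1764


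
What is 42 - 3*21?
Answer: -21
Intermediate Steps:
42 - 3*21 = 42 - 63 = -21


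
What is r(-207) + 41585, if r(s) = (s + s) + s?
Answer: 40964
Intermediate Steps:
r(s) = 3*s (r(s) = 2*s + s = 3*s)
r(-207) + 41585 = 3*(-207) + 41585 = -621 + 41585 = 40964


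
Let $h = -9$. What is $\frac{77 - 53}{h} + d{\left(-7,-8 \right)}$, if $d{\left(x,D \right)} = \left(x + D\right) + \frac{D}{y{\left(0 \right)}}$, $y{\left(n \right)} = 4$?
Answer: $- \frac{59}{3} \approx -19.667$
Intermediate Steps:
$d{\left(x,D \right)} = x + \frac{5 D}{4}$ ($d{\left(x,D \right)} = \left(x + D\right) + \frac{D}{4} = \left(D + x\right) + D \frac{1}{4} = \left(D + x\right) + \frac{D}{4} = x + \frac{5 D}{4}$)
$\frac{77 - 53}{h} + d{\left(-7,-8 \right)} = \frac{77 - 53}{-9} + \left(-7 + \frac{5}{4} \left(-8\right)\right) = 24 \left(- \frac{1}{9}\right) - 17 = - \frac{8}{3} - 17 = - \frac{59}{3}$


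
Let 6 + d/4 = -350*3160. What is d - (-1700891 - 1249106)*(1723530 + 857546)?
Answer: 7614162032748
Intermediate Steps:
d = -4424024 (d = -24 + 4*(-350*3160) = -24 + 4*(-1106000) = -24 - 4424000 = -4424024)
d - (-1700891 - 1249106)*(1723530 + 857546) = -4424024 - (-1700891 - 1249106)*(1723530 + 857546) = -4424024 - (-2949997)*2581076 = -4424024 - 1*(-7614166456772) = -4424024 + 7614166456772 = 7614162032748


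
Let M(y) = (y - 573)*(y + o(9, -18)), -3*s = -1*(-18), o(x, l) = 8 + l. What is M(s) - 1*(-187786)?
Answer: 197050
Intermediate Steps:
s = -6 (s = -(-1)*(-18)/3 = -⅓*18 = -6)
M(y) = (-573 + y)*(-10 + y) (M(y) = (y - 573)*(y + (8 - 18)) = (-573 + y)*(y - 10) = (-573 + y)*(-10 + y))
M(s) - 1*(-187786) = (5730 + (-6)² - 583*(-6)) - 1*(-187786) = (5730 + 36 + 3498) + 187786 = 9264 + 187786 = 197050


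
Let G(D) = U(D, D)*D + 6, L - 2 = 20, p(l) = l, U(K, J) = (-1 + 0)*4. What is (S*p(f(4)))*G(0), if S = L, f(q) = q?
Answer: 528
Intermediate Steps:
U(K, J) = -4 (U(K, J) = -1*4 = -4)
L = 22 (L = 2 + 20 = 22)
G(D) = 6 - 4*D (G(D) = -4*D + 6 = 6 - 4*D)
S = 22
(S*p(f(4)))*G(0) = (22*4)*(6 - 4*0) = 88*(6 + 0) = 88*6 = 528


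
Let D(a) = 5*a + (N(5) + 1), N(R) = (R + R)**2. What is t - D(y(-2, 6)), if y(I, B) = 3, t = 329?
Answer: 213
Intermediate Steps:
N(R) = 4*R**2 (N(R) = (2*R)**2 = 4*R**2)
D(a) = 101 + 5*a (D(a) = 5*a + (4*5**2 + 1) = 5*a + (4*25 + 1) = 5*a + (100 + 1) = 5*a + 101 = 101 + 5*a)
t - D(y(-2, 6)) = 329 - (101 + 5*3) = 329 - (101 + 15) = 329 - 1*116 = 329 - 116 = 213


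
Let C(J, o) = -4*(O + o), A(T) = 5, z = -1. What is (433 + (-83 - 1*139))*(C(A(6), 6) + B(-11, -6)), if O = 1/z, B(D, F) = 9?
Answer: -2321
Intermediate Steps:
O = -1 (O = 1/(-1) = 1*(-1) = -1)
C(J, o) = 4 - 4*o (C(J, o) = -4*(-1 + o) = 4 - 4*o)
(433 + (-83 - 1*139))*(C(A(6), 6) + B(-11, -6)) = (433 + (-83 - 1*139))*((4 - 4*6) + 9) = (433 + (-83 - 139))*((4 - 24) + 9) = (433 - 222)*(-20 + 9) = 211*(-11) = -2321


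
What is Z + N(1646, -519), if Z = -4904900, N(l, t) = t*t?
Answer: -4635539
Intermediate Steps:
N(l, t) = t²
Z + N(1646, -519) = -4904900 + (-519)² = -4904900 + 269361 = -4635539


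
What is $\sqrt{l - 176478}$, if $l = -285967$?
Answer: $i \sqrt{462445} \approx 680.03 i$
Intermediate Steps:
$\sqrt{l - 176478} = \sqrt{-285967 - 176478} = \sqrt{-462445} = i \sqrt{462445}$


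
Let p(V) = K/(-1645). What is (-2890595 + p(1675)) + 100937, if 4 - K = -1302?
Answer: -4588988716/1645 ≈ -2.7897e+6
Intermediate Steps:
K = 1306 (K = 4 - 1*(-1302) = 4 + 1302 = 1306)
p(V) = -1306/1645 (p(V) = 1306/(-1645) = 1306*(-1/1645) = -1306/1645)
(-2890595 + p(1675)) + 100937 = (-2890595 - 1306/1645) + 100937 = -4755030081/1645 + 100937 = -4588988716/1645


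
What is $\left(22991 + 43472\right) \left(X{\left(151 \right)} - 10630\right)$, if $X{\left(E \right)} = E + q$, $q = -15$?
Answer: $-697462722$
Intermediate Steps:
$X{\left(E \right)} = -15 + E$ ($X{\left(E \right)} = E - 15 = -15 + E$)
$\left(22991 + 43472\right) \left(X{\left(151 \right)} - 10630\right) = \left(22991 + 43472\right) \left(\left(-15 + 151\right) - 10630\right) = 66463 \left(136 - 10630\right) = 66463 \left(-10494\right) = -697462722$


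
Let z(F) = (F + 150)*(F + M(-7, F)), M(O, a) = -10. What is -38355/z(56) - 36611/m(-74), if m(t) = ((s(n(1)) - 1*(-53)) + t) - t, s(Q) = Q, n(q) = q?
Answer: -174498503/255852 ≈ -682.03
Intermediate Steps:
z(F) = (-10 + F)*(150 + F) (z(F) = (F + 150)*(F - 10) = (150 + F)*(-10 + F) = (-10 + F)*(150 + F))
m(t) = 54 (m(t) = ((1 - 1*(-53)) + t) - t = ((1 + 53) + t) - t = (54 + t) - t = 54)
-38355/z(56) - 36611/m(-74) = -38355/(-1500 + 56² + 140*56) - 36611/54 = -38355/(-1500 + 3136 + 7840) - 36611*1/54 = -38355/9476 - 36611/54 = -174498503/255852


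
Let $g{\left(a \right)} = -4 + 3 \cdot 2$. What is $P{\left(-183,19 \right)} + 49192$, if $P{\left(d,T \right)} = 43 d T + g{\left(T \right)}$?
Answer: $-100317$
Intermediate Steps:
$g{\left(a \right)} = 2$ ($g{\left(a \right)} = -4 + 6 = 2$)
$P{\left(d,T \right)} = 2 + 43 T d$ ($P{\left(d,T \right)} = 43 d T + 2 = 43 T d + 2 = 2 + 43 T d$)
$P{\left(-183,19 \right)} + 49192 = \left(2 + 43 \cdot 19 \left(-183\right)\right) + 49192 = \left(2 - 149511\right) + 49192 = -149509 + 49192 = -100317$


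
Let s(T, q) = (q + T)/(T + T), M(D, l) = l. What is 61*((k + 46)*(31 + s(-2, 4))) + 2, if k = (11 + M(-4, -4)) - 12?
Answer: 152565/2 ≈ 76283.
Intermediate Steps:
k = -5 (k = (11 - 4) - 12 = 7 - 12 = -5)
s(T, q) = (T + q)/(2*T) (s(T, q) = (T + q)/((2*T)) = (T + q)*(1/(2*T)) = (T + q)/(2*T))
61*((k + 46)*(31 + s(-2, 4))) + 2 = 61*((-5 + 46)*(31 + (½)*(-2 + 4)/(-2))) + 2 = 61*(41*(31 + (½)*(-½)*2)) + 2 = 61*(41*(31 - ½)) + 2 = 61*(41*(61/2)) + 2 = 61*(2501/2) + 2 = 152561/2 + 2 = 152565/2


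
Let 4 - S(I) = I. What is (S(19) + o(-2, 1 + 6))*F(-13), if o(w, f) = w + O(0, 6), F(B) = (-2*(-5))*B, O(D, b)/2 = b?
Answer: 650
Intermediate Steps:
O(D, b) = 2*b
S(I) = 4 - I
F(B) = 10*B
o(w, f) = 12 + w (o(w, f) = w + 2*6 = w + 12 = 12 + w)
(S(19) + o(-2, 1 + 6))*F(-13) = ((4 - 1*19) + (12 - 2))*(10*(-13)) = ((4 - 19) + 10)*(-130) = (-15 + 10)*(-130) = -5*(-130) = 650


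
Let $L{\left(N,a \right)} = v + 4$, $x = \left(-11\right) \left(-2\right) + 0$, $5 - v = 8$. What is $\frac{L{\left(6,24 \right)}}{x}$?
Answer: $\frac{1}{22} \approx 0.045455$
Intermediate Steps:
$v = -3$ ($v = 5 - 8 = -3$)
$x = 22$ ($x = 22 + 0 = 22$)
$L{\left(N,a \right)} = 1$ ($L{\left(N,a \right)} = -3 + 4 = 1$)
$\frac{L{\left(6,24 \right)}}{x} = 1 \cdot \frac{1}{22} = \frac{1}{22}$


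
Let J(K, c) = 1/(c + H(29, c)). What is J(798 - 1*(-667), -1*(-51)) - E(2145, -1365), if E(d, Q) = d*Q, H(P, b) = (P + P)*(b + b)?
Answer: 17470928476/5967 ≈ 2.9279e+6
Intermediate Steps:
H(P, b) = 4*P*b (H(P, b) = (2*P)*(2*b) = 4*P*b)
E(d, Q) = Q*d
J(K, c) = 1/(117*c) (J(K, c) = 1/(c + 4*29*c) = 1/(c + 116*c) = 1/(117*c))
J(798 - 1*(-667), -1*(-51)) - E(2145, -1365) = 1/(117*((-1*(-51)))) - (-1365)*2145 = (1/117)/51 - 1*(-2927925) = (1/117)*(1/51) + 2927925 = 1/5967 + 2927925 = 17470928476/5967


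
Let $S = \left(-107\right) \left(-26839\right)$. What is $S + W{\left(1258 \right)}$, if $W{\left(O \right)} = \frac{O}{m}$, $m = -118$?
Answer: $\frac{169433978}{59} \approx 2.8718 \cdot 10^{6}$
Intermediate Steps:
$W{\left(O \right)} = - \frac{O}{118}$ ($W{\left(O \right)} = \frac{O}{-118} = O \left(- \frac{1}{118}\right) = - \frac{O}{118}$)
$S = 2871773$
$S + W{\left(1258 \right)} = 2871773 - \frac{629}{59} = \frac{169433978}{59}$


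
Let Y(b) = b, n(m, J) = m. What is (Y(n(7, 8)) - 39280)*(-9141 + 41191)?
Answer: -1258699650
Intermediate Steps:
(Y(n(7, 8)) - 39280)*(-9141 + 41191) = (7 - 39280)*(-9141 + 41191) = -39273*32050 = -1258699650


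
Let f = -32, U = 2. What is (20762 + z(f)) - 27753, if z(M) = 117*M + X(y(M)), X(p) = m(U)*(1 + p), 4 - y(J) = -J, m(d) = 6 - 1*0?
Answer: -10897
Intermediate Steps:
m(d) = 6 (m(d) = 6 + 0 = 6)
y(J) = 4 + J (y(J) = 4 - (-1)*J = 4 + J)
X(p) = 6 + 6*p (X(p) = 6*(1 + p) = 6 + 6*p)
z(M) = 30 + 123*M (z(M) = 117*M + (6 + 6*(4 + M)) = 117*M + (6 + (24 + 6*M)) = 117*M + (30 + 6*M) = 30 + 123*M)
(20762 + z(f)) - 27753 = (20762 + (30 + 123*(-32))) - 27753 = (20762 + (30 - 3936)) - 27753 = (20762 - 3906) - 27753 = 16856 - 27753 = -10897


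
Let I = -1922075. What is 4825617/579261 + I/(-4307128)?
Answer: 7299311061517/831650424136 ≈ 8.7769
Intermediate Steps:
4825617/579261 + I/(-4307128) = 4825617/579261 - 1922075/(-4307128) = 4825617*(1/579261) - 1922075*(-1/4307128) = 1608539/193087 + 1922075/4307128 = 7299311061517/831650424136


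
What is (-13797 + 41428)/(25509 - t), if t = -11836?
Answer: 27631/37345 ≈ 0.73989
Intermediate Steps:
(-13797 + 41428)/(25509 - t) = (-13797 + 41428)/(25509 - 1*(-11836)) = 27631/(25509 + 11836) = 27631/37345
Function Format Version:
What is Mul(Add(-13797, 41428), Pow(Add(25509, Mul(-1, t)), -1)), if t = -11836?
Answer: Rational(27631, 37345) ≈ 0.73989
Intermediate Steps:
Mul(Add(-13797, 41428), Pow(Add(25509, Mul(-1, t)), -1)) = Mul(Add(-13797, 41428), Pow(Add(25509, Mul(-1, -11836)), -1)) = Mul(27631, Pow(Add(25509, 11836), -1)) = Mul(27631, Pow(37345, -1)) = Mul(27631, Rational(1, 37345)) = Rational(27631, 37345)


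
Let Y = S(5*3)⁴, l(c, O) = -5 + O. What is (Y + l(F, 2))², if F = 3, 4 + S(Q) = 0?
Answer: 64009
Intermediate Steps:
S(Q) = -4 (S(Q) = -4 + 0 = -4)
Y = 256 (Y = (-4)⁴ = 256)
(Y + l(F, 2))² = (256 + (-5 + 2))² = (256 - 3)² = 253² = 64009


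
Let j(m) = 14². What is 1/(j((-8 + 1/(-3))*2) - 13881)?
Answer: -1/13685 ≈ -7.3073e-5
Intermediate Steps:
j(m) = 196
1/(j((-8 + 1/(-3))*2) - 13881) = 1/(196 - 13881) = 1/(-13685) = -1/13685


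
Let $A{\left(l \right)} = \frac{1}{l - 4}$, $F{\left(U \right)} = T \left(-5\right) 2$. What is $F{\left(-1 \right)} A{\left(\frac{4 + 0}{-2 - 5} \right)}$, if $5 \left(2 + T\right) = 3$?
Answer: $- \frac{49}{16} \approx -3.0625$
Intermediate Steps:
$T = - \frac{7}{5}$ ($T = -2 + \frac{1}{5} \cdot 3 = -2 + \frac{3}{5} = - \frac{7}{5} \approx -1.4$)
$F{\left(U \right)} = 14$ ($F{\left(U \right)} = \left(- \frac{7}{5}\right) \left(-5\right) 2 = 7 \cdot 2 = 14$)
$A{\left(l \right)} = \frac{1}{-4 + l}$
$F{\left(-1 \right)} A{\left(\frac{4 + 0}{-2 - 5} \right)} = \frac{14}{-4 + \frac{4 + 0}{-2 - 5}} = \frac{14}{-4 + \frac{4}{-7}} = \frac{14}{-4 + 4 \left(- \frac{1}{7}\right)} = \frac{14}{-4 - \frac{4}{7}} = \frac{14}{- \frac{32}{7}} = 14 \left(- \frac{7}{32}\right) = - \frac{49}{16}$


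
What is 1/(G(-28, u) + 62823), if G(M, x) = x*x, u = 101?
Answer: 1/73024 ≈ 1.3694e-5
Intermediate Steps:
G(M, x) = x**2
1/(G(-28, u) + 62823) = 1/(101**2 + 62823) = 1/(10201 + 62823) = 1/73024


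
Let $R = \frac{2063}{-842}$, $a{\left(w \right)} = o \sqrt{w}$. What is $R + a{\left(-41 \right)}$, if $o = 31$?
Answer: $- \frac{2063}{842} + 31 i \sqrt{41} \approx -2.4501 + 198.5 i$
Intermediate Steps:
$a{\left(w \right)} = 31 \sqrt{w}$
$R = - \frac{2063}{842}$ ($R = 2063 \left(- \frac{1}{842}\right) = - \frac{2063}{842} \approx -2.4501$)
$R + a{\left(-41 \right)} = - \frac{2063}{842} + 31 \sqrt{-41} = - \frac{2063}{842} + 31 i \sqrt{41}$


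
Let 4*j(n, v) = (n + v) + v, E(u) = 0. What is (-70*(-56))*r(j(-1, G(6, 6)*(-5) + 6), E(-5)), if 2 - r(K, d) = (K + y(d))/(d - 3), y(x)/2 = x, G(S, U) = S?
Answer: -24500/3 ≈ -8166.7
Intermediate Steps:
y(x) = 2*x
j(n, v) = v/2 + n/4 (j(n, v) = ((n + v) + v)/4 = (n + 2*v)/4 = v/2 + n/4)
r(K, d) = 2 - (K + 2*d)/(-3 + d) (r(K, d) = 2 - (K + 2*d)/(d - 3) = 2 - (K + 2*d)/(-3 + d))
(-70*(-56))*r(j(-1, G(6, 6)*(-5) + 6), E(-5)) = (-70*(-56))*((-6 - ((6*(-5) + 6)/2 + (¼)*(-1)))/(-3 + 0)) = 3920*((-6 - ((-30 + 6)/2 - ¼))/(-3)) = 3920*(-(-6 - ((½)*(-24) - ¼))/3) = 3920*(-(-6 - (-12 - ¼))/3) = 3920*(-(-6 - 1*(-49/4))/3) = 3920*(-(-6 + 49/4)/3) = 3920*(-⅓*25/4) = 3920*(-25/12) = -24500/3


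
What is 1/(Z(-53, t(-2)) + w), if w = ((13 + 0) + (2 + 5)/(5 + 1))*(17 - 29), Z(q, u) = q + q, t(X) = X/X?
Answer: -1/276 ≈ -0.0036232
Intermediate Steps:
t(X) = 1
Z(q, u) = 2*q
w = -170 (w = (13 + 7/6)*(-12) = (85/6)*(-12) = -170)
1/(Z(-53, t(-2)) + w) = 1/(2*(-53) - 170) = 1/(-106 - 170) = 1/(-276) = -1/276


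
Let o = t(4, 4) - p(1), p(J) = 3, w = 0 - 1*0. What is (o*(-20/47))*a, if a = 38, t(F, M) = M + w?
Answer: -760/47 ≈ -16.170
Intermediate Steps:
w = 0 (w = 0 + 0 = 0)
t(F, M) = M (t(F, M) = M + 0 = M)
o = 1 (o = 4 - 1*3 = 4 - 3 = 1)
(o*(-20/47))*a = (1*(-20/47))*38 = -20/47*38 = -760/47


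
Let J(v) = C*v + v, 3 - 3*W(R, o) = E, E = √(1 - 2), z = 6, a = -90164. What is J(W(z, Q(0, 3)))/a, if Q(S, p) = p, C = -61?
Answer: 15/22541 - 5*I/22541 ≈ 0.00066545 - 0.00022182*I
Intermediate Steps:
E = I (E = √(-1) = I ≈ 1.0*I)
W(R, o) = 1 - I/3
J(v) = -60*v (J(v) = -61*v + v = -60*v)
J(W(z, Q(0, 3)))/a = -60*(1 - I/3)/(-90164) = (-60 + 20*I)*(-1/90164) = 15/22541 - 5*I/22541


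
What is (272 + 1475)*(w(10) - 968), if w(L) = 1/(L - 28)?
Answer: -30441475/18 ≈ -1.6912e+6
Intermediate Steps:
w(L) = 1/(-28 + L)
(272 + 1475)*(w(10) - 968) = (272 + 1475)*(1/(-28 + 10) - 968) = 1747*(1/(-18) - 968) = 1747*(-1/18 - 968) = 1747*(-17425/18) = -30441475/18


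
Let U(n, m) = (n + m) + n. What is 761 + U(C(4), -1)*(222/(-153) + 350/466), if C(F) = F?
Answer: 8984744/11883 ≈ 756.10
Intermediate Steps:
U(n, m) = m + 2*n (U(n, m) = (m + n) + n = m + 2*n)
761 + U(C(4), -1)*(222/(-153) + 350/466) = 761 + (-1 + 2*4)*(222/(-153) + 350/466) = 761 + (-1 + 8)*(222*(-1/153) + 350*(1/466)) = 761 + 7*(-74/51 + 175/233) = 761 + 7*(-8317/11883) = 761 - 58219/11883 = 8984744/11883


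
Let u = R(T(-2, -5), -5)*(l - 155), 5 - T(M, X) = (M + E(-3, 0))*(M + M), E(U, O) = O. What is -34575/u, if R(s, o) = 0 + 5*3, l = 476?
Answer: -2305/321 ≈ -7.1807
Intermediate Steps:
T(M, X) = 5 - 2*M² (T(M, X) = 5 - (M + 0)*(M + M) = 5 - M*2*M = 5 - 2*M²)
R(s, o) = 15 (R(s, o) = 0 + 15 = 15)
u = 4815 (u = 15*(476 - 155) = 15*321 = 4815)
-34575/u = -34575/4815 = -34575*1/4815 = -2305/321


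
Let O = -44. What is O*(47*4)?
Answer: -8272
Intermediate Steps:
O*(47*4) = -2068*4 = -44*188 = -8272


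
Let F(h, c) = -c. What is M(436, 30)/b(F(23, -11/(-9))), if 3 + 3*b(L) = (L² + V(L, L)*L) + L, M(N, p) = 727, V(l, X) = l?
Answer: -176661/100 ≈ -1766.6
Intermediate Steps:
b(L) = -1 + L/3 + 2*L²/3 (b(L) = -1 + ((L² + L*L) + L)/3 = -1 + ((L² + L²) + L)/3 = -1 + (2*L² + L)/3 = -1 + (L + 2*L²)/3 = -1 + (L/3 + 2*L²/3) = -1 + L/3 + 2*L²/3)
M(436, 30)/b(F(23, -11/(-9))) = 727/(-1 + (-(-11)/(-9))/3 + 2*(-(-11)/(-9))²/3) = 727/(-1 + (-(-11)*(-1)/9)/3 + 2*(-(-11)*(-1)/9)²/3) = 727/(-1 + (-1*11/9)/3 + 2*(-1*11/9)²/3) = 727/(-1 + (⅓)*(-11/9) + 2*(-11/9)²/3) = 727/(-1 - 11/27 + (⅔)*(121/81)) = 727/(-1 - 11/27 + 242/243) = 727/(-100/243) = 727*(-243/100) = -176661/100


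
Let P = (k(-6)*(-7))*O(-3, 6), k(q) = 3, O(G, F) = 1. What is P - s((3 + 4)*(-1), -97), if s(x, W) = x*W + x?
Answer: -693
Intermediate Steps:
s(x, W) = x + W*x (s(x, W) = W*x + x = x + W*x)
P = -21 (P = (3*(-7))*1 = -21*1 = -21)
P - s((3 + 4)*(-1), -97) = -21 - (3 + 4)*(-1)*(1 - 97) = -21 - 7*(-1)*(-96) = -21 - (-7)*(-96) = -21 - 1*672 = -21 - 672 = -693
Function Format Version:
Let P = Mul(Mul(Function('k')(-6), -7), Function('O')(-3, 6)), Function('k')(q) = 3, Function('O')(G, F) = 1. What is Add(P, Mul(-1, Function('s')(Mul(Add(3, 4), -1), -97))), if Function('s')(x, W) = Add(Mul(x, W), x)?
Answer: -693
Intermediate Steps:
Function('s')(x, W) = Add(x, Mul(W, x)) (Function('s')(x, W) = Add(Mul(W, x), x) = Add(x, Mul(W, x)))
P = -21 (P = Mul(Mul(3, -7), 1) = Mul(-21, 1) = -21)
Add(P, Mul(-1, Function('s')(Mul(Add(3, 4), -1), -97))) = Add(-21, Mul(-1, Mul(Mul(Add(3, 4), -1), Add(1, -97)))) = Add(-21, Mul(-1, Mul(Mul(7, -1), -96))) = Add(-21, Mul(-1, Mul(-7, -96))) = Add(-21, Mul(-1, 672)) = Add(-21, -672) = -693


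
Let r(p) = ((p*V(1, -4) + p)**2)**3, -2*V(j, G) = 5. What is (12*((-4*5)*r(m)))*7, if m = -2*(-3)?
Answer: -892820880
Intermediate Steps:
V(j, G) = -5/2 (V(j, G) = -1/2*5 = -5/2)
m = 6
r(p) = 729*p**6/64 (r(p) = ((p*(-5/2) + p)**2)**3 = ((-5*p/2 + p)**2)**3 = ((-3*p/2)**2)**3 = (9*p**2/4)**3 = 729*p**6/64)
(12*((-4*5)*r(m)))*7 = (12*((-4*5)*((729/64)*6**6)))*7 = (12*(-3645*46656/16))*7 = (12*(-20*531441))*7 = (12*(-10628820))*7 = -127545840*7 = -892820880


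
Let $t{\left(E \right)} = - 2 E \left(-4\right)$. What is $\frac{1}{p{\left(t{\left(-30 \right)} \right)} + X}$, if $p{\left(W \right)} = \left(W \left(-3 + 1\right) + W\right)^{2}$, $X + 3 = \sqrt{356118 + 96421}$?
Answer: $\frac{57597}{3316961870} - \frac{\sqrt{452539}}{3316961870} \approx 1.7162 \cdot 10^{-5}$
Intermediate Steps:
$t{\left(E \right)} = 8 E$
$X = -3 + \sqrt{452539}$ ($X = -3 + \sqrt{356118 + 96421} = -3 + \sqrt{452539} \approx 669.71$)
$p{\left(W \right)} = W^{2}$ ($p{\left(W \right)} = \left(W \left(-2\right) + W\right)^{2} = \left(- 2 W + W\right)^{2} = \left(- W\right)^{2} = W^{2}$)
$\frac{1}{p{\left(t{\left(-30 \right)} \right)} + X} = \frac{1}{\left(8 \left(-30\right)\right)^{2} - \left(3 - \sqrt{452539}\right)} = \frac{1}{\left(-240\right)^{2} - \left(3 - \sqrt{452539}\right)} = \frac{1}{57600 - \left(3 - \sqrt{452539}\right)} = \frac{1}{57597 + \sqrt{452539}}$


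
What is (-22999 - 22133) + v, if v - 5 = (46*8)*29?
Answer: -34455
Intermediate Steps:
v = 10677 (v = 5 + (46*8)*29 = 5 + 368*29 = 5 + 10672 = 10677)
(-22999 - 22133) + v = (-22999 - 22133) + 10677 = -45132 + 10677 = -34455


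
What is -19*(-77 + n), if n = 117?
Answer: -760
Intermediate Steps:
-19*(-77 + n) = -19*(-77 + 117) = -19*40 = -760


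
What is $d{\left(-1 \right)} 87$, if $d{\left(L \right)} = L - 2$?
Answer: $-261$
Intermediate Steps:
$d{\left(L \right)} = -2 + L$
$d{\left(-1 \right)} 87 = \left(-2 - 1\right) 87 = \left(-3\right) 87 = -261$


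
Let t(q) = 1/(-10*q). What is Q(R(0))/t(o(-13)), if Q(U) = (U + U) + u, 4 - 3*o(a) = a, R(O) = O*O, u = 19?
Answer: -3230/3 ≈ -1076.7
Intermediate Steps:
R(O) = O**2
o(a) = 4/3 - a/3
Q(U) = 19 + 2*U (Q(U) = (U + U) + 19 = 2*U + 19 = 19 + 2*U)
t(q) = -1/(10*q)
Q(R(0))/t(o(-13)) = (19 + 2*0**2)/((-1/(10*(4/3 - 1/3*(-13))))) = (19 + 2*0)/((-1/(10*(4/3 + 13/3)))) = (19 + 0)/((-1/(10*17/3))) = 19/((-1/10*3/17)) = 19/(-3/170) = 19*(-170/3) = -3230/3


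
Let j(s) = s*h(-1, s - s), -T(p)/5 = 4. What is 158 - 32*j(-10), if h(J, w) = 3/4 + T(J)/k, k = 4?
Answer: -1202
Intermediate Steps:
T(p) = -20 (T(p) = -5*4 = -20)
h(J, w) = -17/4 (h(J, w) = 3/4 - 20/4 = 3*(1/4) - 20*1/4 = 3/4 - 5 = -17/4)
j(s) = -17*s/4 (j(s) = s*(-17/4) = -17*s/4)
158 - 32*j(-10) = 158 - (-136)*(-10) = 158 - 32*85/2 = 158 - 1360 = -1202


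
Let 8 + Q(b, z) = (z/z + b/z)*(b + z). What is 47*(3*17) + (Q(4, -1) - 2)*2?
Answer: 2359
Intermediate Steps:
Q(b, z) = -8 + (1 + b/z)*(b + z) (Q(b, z) = -8 + (z/z + b/z)*(b + z) = -8 + (1 + b/z)*(b + z))
47*(3*17) + (Q(4, -1) - 2)*2 = 47*(3*17) + ((-8 + (4 - 1)²/(-1)) - 2)*2 = 47*51 + ((-8 - 1*3²) - 2)*2 = 2397 + ((-8 - 1*9) - 2)*2 = 2397 + ((-8 - 9) - 2)*2 = 2397 + (-17 - 2)*2 = 2397 - 19*2 = 2397 - 38 = 2359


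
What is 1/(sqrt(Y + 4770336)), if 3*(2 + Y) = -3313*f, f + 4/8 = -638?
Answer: sqrt(197116230)/32852705 ≈ 0.00042736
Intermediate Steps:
f = -1277/2 (f = -1/2 - 638 = -1277/2 ≈ -638.50)
Y = 4230689/6 (Y = -2 + (-3313*(-1277/2))/3 = -2 + (1/3)*(4230701/2) = -2 + 4230701/6 = 4230689/6 ≈ 7.0512e+5)
1/(sqrt(Y + 4770336)) = 1/(sqrt(4230689/6 + 4770336)) = 1/(sqrt(32852705/6)) = 1/(sqrt(197116230)/6) = sqrt(197116230)/32852705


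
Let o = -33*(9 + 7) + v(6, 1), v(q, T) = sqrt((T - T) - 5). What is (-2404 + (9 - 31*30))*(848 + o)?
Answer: -1064000 - 3325*I*sqrt(5) ≈ -1.064e+6 - 7434.9*I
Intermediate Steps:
v(q, T) = I*sqrt(5) (v(q, T) = sqrt(0 - 5) = sqrt(-5) = I*sqrt(5))
o = -528 + I*sqrt(5) (o = -33*(9 + 7) + I*sqrt(5) = -33*16 + I*sqrt(5) = -528 + I*sqrt(5) ≈ -528.0 + 2.2361*I)
(-2404 + (9 - 31*30))*(848 + o) = (-2404 + (9 - 31*30))*(848 + (-528 + I*sqrt(5))) = (-2404 + (9 - 930))*(320 + I*sqrt(5)) = (-2404 - 921)*(320 + I*sqrt(5)) = -3325*(320 + I*sqrt(5)) = -1064000 - 3325*I*sqrt(5)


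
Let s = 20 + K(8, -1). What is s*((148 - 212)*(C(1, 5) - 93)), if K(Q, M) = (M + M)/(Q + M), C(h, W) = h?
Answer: 812544/7 ≈ 1.1608e+5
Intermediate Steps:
K(Q, M) = 2*M/(M + Q) (K(Q, M) = (2*M)/(M + Q) = 2*M/(M + Q))
s = 138/7 (s = 20 + 2*(-1)/(-1 + 8) = 20 + 2*(-1)/7 = 20 + 2*(-1)*(⅐) = 20 - 2/7 = 138/7 ≈ 19.714)
s*((148 - 212)*(C(1, 5) - 93)) = 138*((148 - 212)*(1 - 93))/7 = 138*(-64*(-92))/7 = (138/7)*5888 = 812544/7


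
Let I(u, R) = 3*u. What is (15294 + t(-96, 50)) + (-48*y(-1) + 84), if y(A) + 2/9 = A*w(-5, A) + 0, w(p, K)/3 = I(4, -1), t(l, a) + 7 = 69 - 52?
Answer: 51380/3 ≈ 17127.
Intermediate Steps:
t(l, a) = 10 (t(l, a) = -7 + (69 - 52) = -7 + 17 = 10)
w(p, K) = 36 (w(p, K) = 3*(3*4) = 3*12 = 36)
y(A) = -2/9 + 36*A (y(A) = -2/9 + (A*36 + 0) = -2/9 + (36*A + 0) = -2/9 + 36*A)
(15294 + t(-96, 50)) + (-48*y(-1) + 84) = (15294 + 10) + (-48*(-2/9 + 36*(-1)) + 84) = 15304 + (-48*(-2/9 - 36) + 84) = 15304 + (-48*(-326/9) + 84) = 15304 + (5216/3 + 84) = 15304 + 5468/3 = 51380/3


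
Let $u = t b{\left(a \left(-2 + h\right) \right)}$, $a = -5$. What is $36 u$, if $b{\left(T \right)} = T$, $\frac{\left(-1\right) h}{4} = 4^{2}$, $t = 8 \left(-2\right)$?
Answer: $-190080$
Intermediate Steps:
$t = -16$
$h = -64$ ($h = - 4 \cdot 4^{2} = \left(-4\right) 16 = -64$)
$u = -5280$ ($u = - 16 \left(- 5 \left(-2 - 64\right)\right) = - 16 \left(\left(-5\right) \left(-66\right)\right) = \left(-16\right) 330 = -5280$)
$36 u = 36 \left(-5280\right) = -190080$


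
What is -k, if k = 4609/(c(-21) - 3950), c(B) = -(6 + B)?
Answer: 4609/3935 ≈ 1.1713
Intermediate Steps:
c(B) = -6 - B
k = -4609/3935 (k = 4609/((-6 - 1*(-21)) - 3950) = 4609/((-6 + 21) - 3950) = 4609/(15 - 3950) = 4609/(-3935) = 4609*(-1/3935) = -4609/3935 ≈ -1.1713)
-k = -1*(-4609/3935) = 4609/3935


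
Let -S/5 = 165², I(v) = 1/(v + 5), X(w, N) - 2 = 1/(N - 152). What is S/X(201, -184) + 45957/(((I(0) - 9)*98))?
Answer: -17943312885/263032 ≈ -68217.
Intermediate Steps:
X(w, N) = 2 + 1/(-152 + N) (X(w, N) = 2 + 1/(N - 152) = 2 + 1/(-152 + N))
I(v) = 1/(5 + v)
S = -136125 (S = -5*165² = -5*27225 = -136125)
S/X(201, -184) + 45957/(((I(0) - 9)*98)) = -136125*(-152 - 184)/(-303 + 2*(-184)) + 45957/(((1/(5 + 0) - 9)*98)) = -136125*(-336/(-303 - 368)) + 45957/(((1/5 - 9)*98)) = -136125/((-1/336*(-671))) + 45957/(((⅕ - 9)*98)) = -136125/671/336 + 45957/((-44/5*98)) = -136125*336/671 + 45957/(-4312/5) = -4158000/61 + 45957*(-5/4312) = -4158000/61 - 229785/4312 = -17943312885/263032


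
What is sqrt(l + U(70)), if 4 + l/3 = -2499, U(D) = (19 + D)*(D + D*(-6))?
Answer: I*sqrt(38659) ≈ 196.62*I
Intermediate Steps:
U(D) = -5*D*(19 + D) (U(D) = (19 + D)*(D - 6*D) = (19 + D)*(-5*D) = -5*D*(19 + D))
l = -7509 (l = -12 + 3*(-2499) = -12 - 7497 = -7509)
sqrt(l + U(70)) = sqrt(-7509 - 5*70*(19 + 70)) = sqrt(-7509 - 5*70*89) = sqrt(-7509 - 31150) = sqrt(-38659) = I*sqrt(38659)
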